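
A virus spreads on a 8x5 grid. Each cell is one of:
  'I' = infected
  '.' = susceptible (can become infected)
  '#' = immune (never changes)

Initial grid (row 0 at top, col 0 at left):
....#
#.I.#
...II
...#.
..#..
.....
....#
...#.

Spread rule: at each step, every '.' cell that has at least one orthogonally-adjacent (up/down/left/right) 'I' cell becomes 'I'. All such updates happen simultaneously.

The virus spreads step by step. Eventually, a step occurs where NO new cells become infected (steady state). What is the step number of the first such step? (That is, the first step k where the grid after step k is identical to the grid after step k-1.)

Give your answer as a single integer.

Answer: 9

Derivation:
Step 0 (initial): 3 infected
Step 1: +5 new -> 8 infected
Step 2: +5 new -> 13 infected
Step 3: +5 new -> 18 infected
Step 4: +3 new -> 21 infected
Step 5: +4 new -> 25 infected
Step 6: +3 new -> 28 infected
Step 7: +3 new -> 31 infected
Step 8: +1 new -> 32 infected
Step 9: +0 new -> 32 infected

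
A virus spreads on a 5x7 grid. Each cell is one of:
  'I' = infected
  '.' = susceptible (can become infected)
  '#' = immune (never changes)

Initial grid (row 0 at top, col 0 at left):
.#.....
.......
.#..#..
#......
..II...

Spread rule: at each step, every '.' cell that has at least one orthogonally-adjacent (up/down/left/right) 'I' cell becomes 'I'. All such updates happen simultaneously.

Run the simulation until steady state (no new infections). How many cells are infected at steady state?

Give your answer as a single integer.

Answer: 31

Derivation:
Step 0 (initial): 2 infected
Step 1: +4 new -> 6 infected
Step 2: +6 new -> 12 infected
Step 3: +4 new -> 16 infected
Step 4: +6 new -> 22 infected
Step 5: +4 new -> 26 infected
Step 6: +4 new -> 30 infected
Step 7: +1 new -> 31 infected
Step 8: +0 new -> 31 infected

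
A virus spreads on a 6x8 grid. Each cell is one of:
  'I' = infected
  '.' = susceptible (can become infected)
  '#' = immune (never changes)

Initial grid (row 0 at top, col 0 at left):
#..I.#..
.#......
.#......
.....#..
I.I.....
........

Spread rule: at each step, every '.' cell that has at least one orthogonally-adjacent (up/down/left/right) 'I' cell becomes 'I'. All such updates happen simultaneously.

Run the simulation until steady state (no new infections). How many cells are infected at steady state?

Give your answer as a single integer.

Step 0 (initial): 3 infected
Step 1: +9 new -> 12 infected
Step 2: +11 new -> 23 infected
Step 3: +6 new -> 29 infected
Step 4: +4 new -> 33 infected
Step 5: +6 new -> 39 infected
Step 6: +4 new -> 43 infected
Step 7: +0 new -> 43 infected

Answer: 43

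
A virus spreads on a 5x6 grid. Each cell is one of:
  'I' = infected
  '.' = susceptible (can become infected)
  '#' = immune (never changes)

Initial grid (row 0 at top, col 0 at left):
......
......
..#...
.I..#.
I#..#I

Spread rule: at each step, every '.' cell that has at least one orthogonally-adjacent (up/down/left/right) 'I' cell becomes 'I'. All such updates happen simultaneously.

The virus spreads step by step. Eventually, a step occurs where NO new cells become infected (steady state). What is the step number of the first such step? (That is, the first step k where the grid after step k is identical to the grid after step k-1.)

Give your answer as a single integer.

Answer: 6

Derivation:
Step 0 (initial): 3 infected
Step 1: +4 new -> 7 infected
Step 2: +5 new -> 12 infected
Step 3: +7 new -> 19 infected
Step 4: +5 new -> 24 infected
Step 5: +2 new -> 26 infected
Step 6: +0 new -> 26 infected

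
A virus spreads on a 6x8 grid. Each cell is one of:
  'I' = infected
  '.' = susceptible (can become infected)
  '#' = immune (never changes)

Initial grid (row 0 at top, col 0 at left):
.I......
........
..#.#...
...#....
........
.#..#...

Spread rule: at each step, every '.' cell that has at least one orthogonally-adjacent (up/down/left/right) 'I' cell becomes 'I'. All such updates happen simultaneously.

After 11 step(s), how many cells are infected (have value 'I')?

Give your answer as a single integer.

Step 0 (initial): 1 infected
Step 1: +3 new -> 4 infected
Step 2: +4 new -> 8 infected
Step 3: +4 new -> 12 infected
Step 4: +6 new -> 18 infected
Step 5: +4 new -> 22 infected
Step 6: +6 new -> 28 infected
Step 7: +5 new -> 33 infected
Step 8: +4 new -> 37 infected
Step 9: +3 new -> 40 infected
Step 10: +2 new -> 42 infected
Step 11: +1 new -> 43 infected

Answer: 43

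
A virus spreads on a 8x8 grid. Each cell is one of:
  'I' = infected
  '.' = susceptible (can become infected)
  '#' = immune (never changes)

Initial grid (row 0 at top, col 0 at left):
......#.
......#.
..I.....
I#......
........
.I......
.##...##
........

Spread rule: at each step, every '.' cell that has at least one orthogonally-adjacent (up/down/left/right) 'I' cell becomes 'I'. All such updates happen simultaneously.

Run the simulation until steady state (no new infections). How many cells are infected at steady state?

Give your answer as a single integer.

Step 0 (initial): 3 infected
Step 1: +9 new -> 12 infected
Step 2: +9 new -> 21 infected
Step 3: +10 new -> 31 infected
Step 4: +9 new -> 40 infected
Step 5: +8 new -> 48 infected
Step 6: +5 new -> 53 infected
Step 7: +3 new -> 56 infected
Step 8: +1 new -> 57 infected
Step 9: +0 new -> 57 infected

Answer: 57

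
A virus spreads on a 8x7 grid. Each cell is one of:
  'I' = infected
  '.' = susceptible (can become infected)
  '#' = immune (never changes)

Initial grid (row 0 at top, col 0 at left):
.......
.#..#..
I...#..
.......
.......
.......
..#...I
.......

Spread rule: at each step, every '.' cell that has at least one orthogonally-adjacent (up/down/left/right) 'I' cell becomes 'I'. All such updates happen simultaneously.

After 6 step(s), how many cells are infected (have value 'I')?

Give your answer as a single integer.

Answer: 51

Derivation:
Step 0 (initial): 2 infected
Step 1: +6 new -> 8 infected
Step 2: +8 new -> 16 infected
Step 3: +11 new -> 27 infected
Step 4: +11 new -> 38 infected
Step 5: +9 new -> 47 infected
Step 6: +4 new -> 51 infected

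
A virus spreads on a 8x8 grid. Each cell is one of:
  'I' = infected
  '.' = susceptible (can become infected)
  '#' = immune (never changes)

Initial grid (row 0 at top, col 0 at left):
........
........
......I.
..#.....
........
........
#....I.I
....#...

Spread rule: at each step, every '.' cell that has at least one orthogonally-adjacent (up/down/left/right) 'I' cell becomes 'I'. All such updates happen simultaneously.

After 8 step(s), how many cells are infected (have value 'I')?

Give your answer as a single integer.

Answer: 61

Derivation:
Step 0 (initial): 3 infected
Step 1: +10 new -> 13 infected
Step 2: +13 new -> 26 infected
Step 3: +9 new -> 35 infected
Step 4: +8 new -> 43 infected
Step 5: +6 new -> 49 infected
Step 6: +7 new -> 56 infected
Step 7: +4 new -> 60 infected
Step 8: +1 new -> 61 infected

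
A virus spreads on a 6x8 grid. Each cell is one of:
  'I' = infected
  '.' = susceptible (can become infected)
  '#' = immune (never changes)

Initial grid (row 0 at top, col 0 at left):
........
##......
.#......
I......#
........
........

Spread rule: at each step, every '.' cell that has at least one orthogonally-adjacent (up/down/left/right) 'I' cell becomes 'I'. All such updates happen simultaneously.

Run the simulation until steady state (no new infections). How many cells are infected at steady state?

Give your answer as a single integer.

Step 0 (initial): 1 infected
Step 1: +3 new -> 4 infected
Step 2: +3 new -> 7 infected
Step 3: +4 new -> 11 infected
Step 4: +5 new -> 16 infected
Step 5: +6 new -> 22 infected
Step 6: +7 new -> 29 infected
Step 7: +6 new -> 35 infected
Step 8: +5 new -> 40 infected
Step 9: +3 new -> 43 infected
Step 10: +1 new -> 44 infected
Step 11: +0 new -> 44 infected

Answer: 44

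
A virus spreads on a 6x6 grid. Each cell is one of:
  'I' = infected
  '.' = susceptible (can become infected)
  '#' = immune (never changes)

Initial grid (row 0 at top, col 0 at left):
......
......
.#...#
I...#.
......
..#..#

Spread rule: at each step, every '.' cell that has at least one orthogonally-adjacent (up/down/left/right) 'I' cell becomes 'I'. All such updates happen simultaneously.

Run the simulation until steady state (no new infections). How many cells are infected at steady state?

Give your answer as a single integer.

Step 0 (initial): 1 infected
Step 1: +3 new -> 4 infected
Step 2: +4 new -> 8 infected
Step 3: +6 new -> 14 infected
Step 4: +4 new -> 18 infected
Step 5: +5 new -> 23 infected
Step 6: +4 new -> 27 infected
Step 7: +3 new -> 30 infected
Step 8: +1 new -> 31 infected
Step 9: +0 new -> 31 infected

Answer: 31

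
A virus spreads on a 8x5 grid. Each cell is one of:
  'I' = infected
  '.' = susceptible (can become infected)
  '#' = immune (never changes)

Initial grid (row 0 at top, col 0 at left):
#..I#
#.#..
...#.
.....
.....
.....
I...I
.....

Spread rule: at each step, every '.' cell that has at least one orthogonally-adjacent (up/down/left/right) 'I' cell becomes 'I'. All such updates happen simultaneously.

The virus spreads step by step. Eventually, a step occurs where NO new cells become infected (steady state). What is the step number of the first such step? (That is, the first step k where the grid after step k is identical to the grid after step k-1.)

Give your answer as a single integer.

Answer: 6

Derivation:
Step 0 (initial): 3 infected
Step 1: +8 new -> 11 infected
Step 2: +9 new -> 20 infected
Step 3: +8 new -> 28 infected
Step 4: +5 new -> 33 infected
Step 5: +2 new -> 35 infected
Step 6: +0 new -> 35 infected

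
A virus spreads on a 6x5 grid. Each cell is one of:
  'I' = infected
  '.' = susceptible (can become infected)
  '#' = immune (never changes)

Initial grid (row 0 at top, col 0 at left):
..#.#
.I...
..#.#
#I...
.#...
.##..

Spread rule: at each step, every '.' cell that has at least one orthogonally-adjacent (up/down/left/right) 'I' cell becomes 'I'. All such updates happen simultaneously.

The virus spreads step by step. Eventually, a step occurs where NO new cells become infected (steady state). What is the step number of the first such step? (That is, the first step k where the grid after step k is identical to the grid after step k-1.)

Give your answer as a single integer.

Step 0 (initial): 2 infected
Step 1: +5 new -> 7 infected
Step 2: +5 new -> 12 infected
Step 3: +5 new -> 17 infected
Step 4: +2 new -> 19 infected
Step 5: +1 new -> 20 infected
Step 6: +0 new -> 20 infected

Answer: 6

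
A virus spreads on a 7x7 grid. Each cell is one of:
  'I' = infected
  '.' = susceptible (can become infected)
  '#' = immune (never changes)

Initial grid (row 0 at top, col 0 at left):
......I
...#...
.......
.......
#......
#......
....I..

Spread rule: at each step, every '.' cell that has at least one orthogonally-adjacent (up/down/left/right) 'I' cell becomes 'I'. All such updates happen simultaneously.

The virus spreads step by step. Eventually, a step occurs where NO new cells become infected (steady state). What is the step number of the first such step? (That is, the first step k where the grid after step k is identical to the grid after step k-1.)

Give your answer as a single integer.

Step 0 (initial): 2 infected
Step 1: +5 new -> 7 infected
Step 2: +8 new -> 15 infected
Step 3: +10 new -> 25 infected
Step 4: +8 new -> 33 infected
Step 5: +5 new -> 38 infected
Step 6: +4 new -> 42 infected
Step 7: +3 new -> 45 infected
Step 8: +1 new -> 46 infected
Step 9: +0 new -> 46 infected

Answer: 9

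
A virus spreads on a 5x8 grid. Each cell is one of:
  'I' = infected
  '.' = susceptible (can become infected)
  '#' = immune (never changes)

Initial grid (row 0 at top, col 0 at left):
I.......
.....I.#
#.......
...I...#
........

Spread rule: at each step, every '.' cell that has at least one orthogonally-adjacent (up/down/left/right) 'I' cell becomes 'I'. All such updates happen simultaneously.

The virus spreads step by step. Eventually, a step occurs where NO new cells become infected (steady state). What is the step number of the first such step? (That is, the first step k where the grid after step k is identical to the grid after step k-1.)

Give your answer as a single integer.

Answer: 6

Derivation:
Step 0 (initial): 3 infected
Step 1: +10 new -> 13 infected
Step 2: +12 new -> 25 infected
Step 3: +9 new -> 34 infected
Step 4: +2 new -> 36 infected
Step 5: +1 new -> 37 infected
Step 6: +0 new -> 37 infected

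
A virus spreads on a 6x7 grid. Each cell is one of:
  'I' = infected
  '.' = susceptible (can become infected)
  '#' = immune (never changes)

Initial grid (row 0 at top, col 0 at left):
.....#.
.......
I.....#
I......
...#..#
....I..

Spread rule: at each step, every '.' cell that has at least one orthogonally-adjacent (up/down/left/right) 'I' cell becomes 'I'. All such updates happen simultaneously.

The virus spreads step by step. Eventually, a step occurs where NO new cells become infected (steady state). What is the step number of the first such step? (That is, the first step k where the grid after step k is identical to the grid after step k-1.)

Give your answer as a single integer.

Step 0 (initial): 3 infected
Step 1: +7 new -> 10 infected
Step 2: +10 new -> 20 infected
Step 3: +8 new -> 28 infected
Step 4: +5 new -> 33 infected
Step 5: +3 new -> 36 infected
Step 6: +1 new -> 37 infected
Step 7: +1 new -> 38 infected
Step 8: +0 new -> 38 infected

Answer: 8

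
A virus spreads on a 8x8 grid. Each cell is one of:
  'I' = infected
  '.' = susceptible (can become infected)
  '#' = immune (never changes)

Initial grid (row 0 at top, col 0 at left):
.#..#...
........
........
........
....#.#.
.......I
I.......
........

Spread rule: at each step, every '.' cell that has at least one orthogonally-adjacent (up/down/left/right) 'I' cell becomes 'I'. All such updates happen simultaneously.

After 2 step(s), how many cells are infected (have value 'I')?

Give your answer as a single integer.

Step 0 (initial): 2 infected
Step 1: +6 new -> 8 infected
Step 2: +8 new -> 16 infected

Answer: 16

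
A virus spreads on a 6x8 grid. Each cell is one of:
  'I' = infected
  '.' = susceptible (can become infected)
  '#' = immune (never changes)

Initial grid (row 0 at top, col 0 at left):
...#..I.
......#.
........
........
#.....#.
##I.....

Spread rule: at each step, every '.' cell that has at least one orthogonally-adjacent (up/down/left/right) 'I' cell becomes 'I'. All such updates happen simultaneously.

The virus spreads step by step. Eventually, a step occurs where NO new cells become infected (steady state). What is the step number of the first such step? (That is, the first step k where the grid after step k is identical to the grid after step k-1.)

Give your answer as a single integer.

Answer: 8

Derivation:
Step 0 (initial): 2 infected
Step 1: +4 new -> 6 infected
Step 2: +7 new -> 13 infected
Step 3: +8 new -> 21 infected
Step 4: +12 new -> 33 infected
Step 5: +6 new -> 39 infected
Step 6: +2 new -> 41 infected
Step 7: +1 new -> 42 infected
Step 8: +0 new -> 42 infected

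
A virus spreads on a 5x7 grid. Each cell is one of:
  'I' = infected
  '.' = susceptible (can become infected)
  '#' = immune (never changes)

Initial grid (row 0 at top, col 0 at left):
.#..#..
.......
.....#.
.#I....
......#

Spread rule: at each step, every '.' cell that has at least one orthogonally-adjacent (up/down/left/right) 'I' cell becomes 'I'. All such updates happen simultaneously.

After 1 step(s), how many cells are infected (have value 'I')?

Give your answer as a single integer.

Step 0 (initial): 1 infected
Step 1: +3 new -> 4 infected

Answer: 4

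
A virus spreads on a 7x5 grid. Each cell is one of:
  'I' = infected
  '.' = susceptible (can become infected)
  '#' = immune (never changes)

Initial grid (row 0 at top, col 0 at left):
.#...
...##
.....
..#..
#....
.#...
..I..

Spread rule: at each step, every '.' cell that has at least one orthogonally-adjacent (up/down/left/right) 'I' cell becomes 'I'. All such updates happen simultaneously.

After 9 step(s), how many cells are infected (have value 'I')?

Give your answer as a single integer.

Step 0 (initial): 1 infected
Step 1: +3 new -> 4 infected
Step 2: +4 new -> 8 infected
Step 3: +4 new -> 12 infected
Step 4: +3 new -> 15 infected
Step 5: +4 new -> 19 infected
Step 6: +4 new -> 23 infected
Step 7: +2 new -> 25 infected
Step 8: +2 new -> 27 infected
Step 9: +1 new -> 28 infected

Answer: 28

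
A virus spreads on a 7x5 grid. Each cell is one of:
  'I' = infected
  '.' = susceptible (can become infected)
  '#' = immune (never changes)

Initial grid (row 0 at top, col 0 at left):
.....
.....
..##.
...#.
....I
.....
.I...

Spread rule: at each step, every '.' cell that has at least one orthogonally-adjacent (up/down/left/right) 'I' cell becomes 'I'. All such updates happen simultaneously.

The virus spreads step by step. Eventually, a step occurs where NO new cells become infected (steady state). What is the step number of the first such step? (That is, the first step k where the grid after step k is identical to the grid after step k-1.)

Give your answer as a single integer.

Step 0 (initial): 2 infected
Step 1: +6 new -> 8 infected
Step 2: +8 new -> 16 infected
Step 3: +4 new -> 20 infected
Step 4: +4 new -> 24 infected
Step 5: +4 new -> 28 infected
Step 6: +3 new -> 31 infected
Step 7: +1 new -> 32 infected
Step 8: +0 new -> 32 infected

Answer: 8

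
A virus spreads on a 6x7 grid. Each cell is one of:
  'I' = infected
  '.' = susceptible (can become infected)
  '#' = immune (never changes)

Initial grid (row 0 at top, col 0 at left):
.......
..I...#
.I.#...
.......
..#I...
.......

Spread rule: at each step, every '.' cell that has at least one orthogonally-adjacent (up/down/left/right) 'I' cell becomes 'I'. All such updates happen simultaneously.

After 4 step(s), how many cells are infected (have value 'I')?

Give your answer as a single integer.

Answer: 37

Derivation:
Step 0 (initial): 3 infected
Step 1: +9 new -> 12 infected
Step 2: +11 new -> 23 infected
Step 3: +9 new -> 32 infected
Step 4: +5 new -> 37 infected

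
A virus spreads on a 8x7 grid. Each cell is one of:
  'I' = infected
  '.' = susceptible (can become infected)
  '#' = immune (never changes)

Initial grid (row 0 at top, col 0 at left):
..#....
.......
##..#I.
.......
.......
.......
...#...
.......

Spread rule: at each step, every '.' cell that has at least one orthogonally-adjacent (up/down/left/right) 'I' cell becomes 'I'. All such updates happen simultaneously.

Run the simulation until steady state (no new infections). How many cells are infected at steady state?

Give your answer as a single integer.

Step 0 (initial): 1 infected
Step 1: +3 new -> 4 infected
Step 2: +6 new -> 10 infected
Step 3: +7 new -> 17 infected
Step 4: +8 new -> 25 infected
Step 5: +8 new -> 33 infected
Step 6: +7 new -> 40 infected
Step 7: +5 new -> 45 infected
Step 8: +3 new -> 48 infected
Step 9: +2 new -> 50 infected
Step 10: +1 new -> 51 infected
Step 11: +0 new -> 51 infected

Answer: 51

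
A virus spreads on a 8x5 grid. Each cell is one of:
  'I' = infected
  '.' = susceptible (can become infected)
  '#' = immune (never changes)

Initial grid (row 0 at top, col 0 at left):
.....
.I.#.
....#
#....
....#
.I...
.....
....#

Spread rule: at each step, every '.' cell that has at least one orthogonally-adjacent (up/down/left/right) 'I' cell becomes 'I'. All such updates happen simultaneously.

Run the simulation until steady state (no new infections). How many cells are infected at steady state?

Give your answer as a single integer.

Answer: 35

Derivation:
Step 0 (initial): 2 infected
Step 1: +8 new -> 10 infected
Step 2: +11 new -> 21 infected
Step 3: +8 new -> 29 infected
Step 4: +4 new -> 33 infected
Step 5: +2 new -> 35 infected
Step 6: +0 new -> 35 infected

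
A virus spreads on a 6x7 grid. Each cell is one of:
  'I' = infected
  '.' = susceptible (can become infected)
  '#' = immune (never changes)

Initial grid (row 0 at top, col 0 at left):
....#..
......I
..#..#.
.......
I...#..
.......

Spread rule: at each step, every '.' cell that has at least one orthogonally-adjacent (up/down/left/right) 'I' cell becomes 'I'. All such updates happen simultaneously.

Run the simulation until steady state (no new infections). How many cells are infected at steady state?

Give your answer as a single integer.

Answer: 38

Derivation:
Step 0 (initial): 2 infected
Step 1: +6 new -> 8 infected
Step 2: +7 new -> 15 infected
Step 3: +9 new -> 24 infected
Step 4: +10 new -> 34 infected
Step 5: +4 new -> 38 infected
Step 6: +0 new -> 38 infected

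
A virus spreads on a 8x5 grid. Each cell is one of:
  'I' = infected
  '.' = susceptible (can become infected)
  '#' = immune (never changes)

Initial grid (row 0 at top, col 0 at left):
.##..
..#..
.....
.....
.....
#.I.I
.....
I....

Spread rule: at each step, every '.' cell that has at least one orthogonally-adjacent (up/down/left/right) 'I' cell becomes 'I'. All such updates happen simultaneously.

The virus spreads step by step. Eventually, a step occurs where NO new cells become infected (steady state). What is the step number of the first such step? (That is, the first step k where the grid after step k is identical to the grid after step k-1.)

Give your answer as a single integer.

Step 0 (initial): 3 infected
Step 1: +8 new -> 11 infected
Step 2: +8 new -> 19 infected
Step 3: +6 new -> 25 infected
Step 4: +4 new -> 29 infected
Step 5: +4 new -> 33 infected
Step 6: +2 new -> 35 infected
Step 7: +1 new -> 36 infected
Step 8: +0 new -> 36 infected

Answer: 8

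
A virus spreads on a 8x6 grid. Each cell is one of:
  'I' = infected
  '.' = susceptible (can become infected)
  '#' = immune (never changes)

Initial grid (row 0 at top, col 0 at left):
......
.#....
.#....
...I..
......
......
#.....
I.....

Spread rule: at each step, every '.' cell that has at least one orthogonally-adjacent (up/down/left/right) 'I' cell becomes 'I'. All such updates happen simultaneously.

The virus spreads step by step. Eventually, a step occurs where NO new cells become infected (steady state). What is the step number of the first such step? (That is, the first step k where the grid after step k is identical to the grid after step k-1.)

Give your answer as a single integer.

Answer: 7

Derivation:
Step 0 (initial): 2 infected
Step 1: +5 new -> 7 infected
Step 2: +10 new -> 17 infected
Step 3: +13 new -> 30 infected
Step 4: +9 new -> 39 infected
Step 5: +5 new -> 44 infected
Step 6: +1 new -> 45 infected
Step 7: +0 new -> 45 infected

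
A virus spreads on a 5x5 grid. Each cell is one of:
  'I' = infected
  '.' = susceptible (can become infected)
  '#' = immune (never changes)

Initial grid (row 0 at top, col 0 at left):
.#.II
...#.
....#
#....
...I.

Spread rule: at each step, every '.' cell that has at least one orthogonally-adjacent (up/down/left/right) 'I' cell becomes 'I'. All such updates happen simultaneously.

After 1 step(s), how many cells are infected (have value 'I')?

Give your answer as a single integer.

Answer: 8

Derivation:
Step 0 (initial): 3 infected
Step 1: +5 new -> 8 infected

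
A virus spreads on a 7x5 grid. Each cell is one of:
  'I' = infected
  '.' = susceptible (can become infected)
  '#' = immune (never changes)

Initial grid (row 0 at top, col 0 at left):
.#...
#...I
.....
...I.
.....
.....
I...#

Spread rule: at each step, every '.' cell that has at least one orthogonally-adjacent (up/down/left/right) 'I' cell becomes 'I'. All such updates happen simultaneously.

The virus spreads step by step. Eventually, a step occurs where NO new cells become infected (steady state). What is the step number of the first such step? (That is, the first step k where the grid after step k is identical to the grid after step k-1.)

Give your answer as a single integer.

Answer: 5

Derivation:
Step 0 (initial): 3 infected
Step 1: +9 new -> 12 infected
Step 2: +10 new -> 22 infected
Step 3: +8 new -> 30 infected
Step 4: +1 new -> 31 infected
Step 5: +0 new -> 31 infected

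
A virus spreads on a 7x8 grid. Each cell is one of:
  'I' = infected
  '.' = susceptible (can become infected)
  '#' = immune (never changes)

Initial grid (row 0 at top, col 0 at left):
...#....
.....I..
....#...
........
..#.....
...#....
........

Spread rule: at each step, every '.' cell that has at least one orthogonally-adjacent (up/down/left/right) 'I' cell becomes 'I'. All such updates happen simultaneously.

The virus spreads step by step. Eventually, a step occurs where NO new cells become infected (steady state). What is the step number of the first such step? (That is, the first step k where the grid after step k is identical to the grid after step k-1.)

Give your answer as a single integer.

Step 0 (initial): 1 infected
Step 1: +4 new -> 5 infected
Step 2: +6 new -> 11 infected
Step 3: +7 new -> 18 infected
Step 4: +8 new -> 26 infected
Step 5: +9 new -> 35 infected
Step 6: +6 new -> 41 infected
Step 7: +4 new -> 45 infected
Step 8: +3 new -> 48 infected
Step 9: +3 new -> 51 infected
Step 10: +1 new -> 52 infected
Step 11: +0 new -> 52 infected

Answer: 11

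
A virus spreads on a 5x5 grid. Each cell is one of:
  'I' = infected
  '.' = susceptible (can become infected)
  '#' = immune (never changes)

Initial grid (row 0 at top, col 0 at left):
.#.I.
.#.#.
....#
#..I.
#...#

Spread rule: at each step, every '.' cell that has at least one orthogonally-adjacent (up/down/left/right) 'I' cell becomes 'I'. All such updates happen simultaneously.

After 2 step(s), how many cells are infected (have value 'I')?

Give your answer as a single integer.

Step 0 (initial): 2 infected
Step 1: +6 new -> 8 infected
Step 2: +5 new -> 13 infected

Answer: 13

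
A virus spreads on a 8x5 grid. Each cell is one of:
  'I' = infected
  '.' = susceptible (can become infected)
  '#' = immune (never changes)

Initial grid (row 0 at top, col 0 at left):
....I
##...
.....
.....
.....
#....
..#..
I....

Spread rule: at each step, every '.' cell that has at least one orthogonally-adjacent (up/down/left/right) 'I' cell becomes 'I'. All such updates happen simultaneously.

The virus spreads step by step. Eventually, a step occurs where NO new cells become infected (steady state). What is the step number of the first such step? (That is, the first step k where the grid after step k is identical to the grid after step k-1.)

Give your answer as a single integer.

Answer: 7

Derivation:
Step 0 (initial): 2 infected
Step 1: +4 new -> 6 infected
Step 2: +5 new -> 11 infected
Step 3: +6 new -> 17 infected
Step 4: +8 new -> 25 infected
Step 5: +9 new -> 34 infected
Step 6: +2 new -> 36 infected
Step 7: +0 new -> 36 infected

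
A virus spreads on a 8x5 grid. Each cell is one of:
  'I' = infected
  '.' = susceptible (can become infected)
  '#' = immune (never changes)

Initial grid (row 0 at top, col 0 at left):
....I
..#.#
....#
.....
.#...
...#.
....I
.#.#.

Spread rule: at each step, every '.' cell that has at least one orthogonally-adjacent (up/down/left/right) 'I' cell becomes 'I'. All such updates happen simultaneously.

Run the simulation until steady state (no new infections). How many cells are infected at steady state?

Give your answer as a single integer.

Step 0 (initial): 2 infected
Step 1: +4 new -> 6 infected
Step 2: +4 new -> 10 infected
Step 3: +7 new -> 17 infected
Step 4: +7 new -> 24 infected
Step 5: +5 new -> 29 infected
Step 6: +3 new -> 32 infected
Step 7: +1 new -> 33 infected
Step 8: +0 new -> 33 infected

Answer: 33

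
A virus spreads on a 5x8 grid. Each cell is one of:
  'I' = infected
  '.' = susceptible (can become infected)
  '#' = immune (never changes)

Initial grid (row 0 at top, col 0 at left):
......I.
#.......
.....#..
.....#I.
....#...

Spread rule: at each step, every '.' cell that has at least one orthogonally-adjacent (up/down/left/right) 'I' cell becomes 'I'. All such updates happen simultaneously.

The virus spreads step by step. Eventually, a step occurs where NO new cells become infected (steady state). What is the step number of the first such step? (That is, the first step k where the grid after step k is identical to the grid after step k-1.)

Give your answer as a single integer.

Step 0 (initial): 2 infected
Step 1: +6 new -> 8 infected
Step 2: +6 new -> 14 infected
Step 3: +2 new -> 16 infected
Step 4: +3 new -> 19 infected
Step 5: +4 new -> 23 infected
Step 6: +4 new -> 27 infected
Step 7: +3 new -> 30 infected
Step 8: +3 new -> 33 infected
Step 9: +2 new -> 35 infected
Step 10: +1 new -> 36 infected
Step 11: +0 new -> 36 infected

Answer: 11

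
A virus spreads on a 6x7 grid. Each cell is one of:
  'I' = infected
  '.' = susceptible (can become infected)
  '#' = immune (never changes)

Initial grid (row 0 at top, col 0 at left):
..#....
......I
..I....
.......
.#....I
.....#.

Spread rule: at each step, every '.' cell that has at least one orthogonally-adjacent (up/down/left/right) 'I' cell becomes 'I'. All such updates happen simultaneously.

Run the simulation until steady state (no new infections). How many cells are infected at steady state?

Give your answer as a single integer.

Answer: 39

Derivation:
Step 0 (initial): 3 infected
Step 1: +10 new -> 13 infected
Step 2: +12 new -> 25 infected
Step 3: +9 new -> 34 infected
Step 4: +4 new -> 38 infected
Step 5: +1 new -> 39 infected
Step 6: +0 new -> 39 infected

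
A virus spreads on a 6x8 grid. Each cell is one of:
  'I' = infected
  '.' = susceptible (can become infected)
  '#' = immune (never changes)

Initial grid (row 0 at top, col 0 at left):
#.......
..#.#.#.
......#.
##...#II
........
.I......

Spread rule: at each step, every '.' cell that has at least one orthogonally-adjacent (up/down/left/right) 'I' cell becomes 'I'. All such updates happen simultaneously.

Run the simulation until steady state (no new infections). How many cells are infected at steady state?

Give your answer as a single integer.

Answer: 40

Derivation:
Step 0 (initial): 3 infected
Step 1: +6 new -> 9 infected
Step 2: +7 new -> 16 infected
Step 3: +6 new -> 22 infected
Step 4: +4 new -> 26 infected
Step 5: +4 new -> 30 infected
Step 6: +6 new -> 36 infected
Step 7: +3 new -> 39 infected
Step 8: +1 new -> 40 infected
Step 9: +0 new -> 40 infected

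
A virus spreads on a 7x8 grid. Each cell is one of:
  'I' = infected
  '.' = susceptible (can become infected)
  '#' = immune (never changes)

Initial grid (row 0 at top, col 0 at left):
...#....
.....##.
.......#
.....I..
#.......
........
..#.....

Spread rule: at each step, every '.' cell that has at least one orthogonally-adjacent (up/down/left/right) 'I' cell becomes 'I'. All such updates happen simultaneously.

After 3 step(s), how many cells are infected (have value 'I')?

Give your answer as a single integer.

Step 0 (initial): 1 infected
Step 1: +4 new -> 5 infected
Step 2: +7 new -> 12 infected
Step 3: +8 new -> 20 infected

Answer: 20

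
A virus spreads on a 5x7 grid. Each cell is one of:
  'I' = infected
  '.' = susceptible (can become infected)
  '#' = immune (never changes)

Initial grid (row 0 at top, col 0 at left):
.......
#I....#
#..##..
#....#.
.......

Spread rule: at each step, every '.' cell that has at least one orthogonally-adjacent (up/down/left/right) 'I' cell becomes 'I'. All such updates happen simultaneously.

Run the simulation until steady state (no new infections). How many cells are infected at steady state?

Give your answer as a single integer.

Step 0 (initial): 1 infected
Step 1: +3 new -> 4 infected
Step 2: +5 new -> 9 infected
Step 3: +4 new -> 13 infected
Step 4: +5 new -> 18 infected
Step 5: +4 new -> 22 infected
Step 6: +3 new -> 25 infected
Step 7: +2 new -> 27 infected
Step 8: +1 new -> 28 infected
Step 9: +0 new -> 28 infected

Answer: 28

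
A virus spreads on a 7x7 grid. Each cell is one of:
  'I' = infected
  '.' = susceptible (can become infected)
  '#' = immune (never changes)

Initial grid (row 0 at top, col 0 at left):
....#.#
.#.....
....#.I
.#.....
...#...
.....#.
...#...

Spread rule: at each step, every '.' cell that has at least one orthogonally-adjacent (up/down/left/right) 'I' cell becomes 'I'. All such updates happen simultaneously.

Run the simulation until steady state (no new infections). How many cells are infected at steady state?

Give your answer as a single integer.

Answer: 41

Derivation:
Step 0 (initial): 1 infected
Step 1: +3 new -> 4 infected
Step 2: +3 new -> 7 infected
Step 3: +5 new -> 12 infected
Step 4: +4 new -> 16 infected
Step 5: +6 new -> 22 infected
Step 6: +5 new -> 27 infected
Step 7: +4 new -> 31 infected
Step 8: +5 new -> 36 infected
Step 9: +4 new -> 40 infected
Step 10: +1 new -> 41 infected
Step 11: +0 new -> 41 infected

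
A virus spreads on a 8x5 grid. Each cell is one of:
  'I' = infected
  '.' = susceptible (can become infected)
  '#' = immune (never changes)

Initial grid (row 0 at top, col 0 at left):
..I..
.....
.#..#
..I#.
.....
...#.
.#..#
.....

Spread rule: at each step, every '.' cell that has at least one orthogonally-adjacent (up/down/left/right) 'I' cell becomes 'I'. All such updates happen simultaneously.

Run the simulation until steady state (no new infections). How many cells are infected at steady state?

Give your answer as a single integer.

Answer: 34

Derivation:
Step 0 (initial): 2 infected
Step 1: +6 new -> 8 infected
Step 2: +9 new -> 17 infected
Step 3: +7 new -> 24 infected
Step 4: +5 new -> 29 infected
Step 5: +3 new -> 32 infected
Step 6: +2 new -> 34 infected
Step 7: +0 new -> 34 infected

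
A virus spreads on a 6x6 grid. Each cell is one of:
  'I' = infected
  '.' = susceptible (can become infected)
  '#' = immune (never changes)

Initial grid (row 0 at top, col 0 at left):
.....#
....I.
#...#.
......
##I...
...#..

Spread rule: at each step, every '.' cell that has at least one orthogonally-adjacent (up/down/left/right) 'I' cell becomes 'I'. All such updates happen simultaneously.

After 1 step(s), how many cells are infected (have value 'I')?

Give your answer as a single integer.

Answer: 8

Derivation:
Step 0 (initial): 2 infected
Step 1: +6 new -> 8 infected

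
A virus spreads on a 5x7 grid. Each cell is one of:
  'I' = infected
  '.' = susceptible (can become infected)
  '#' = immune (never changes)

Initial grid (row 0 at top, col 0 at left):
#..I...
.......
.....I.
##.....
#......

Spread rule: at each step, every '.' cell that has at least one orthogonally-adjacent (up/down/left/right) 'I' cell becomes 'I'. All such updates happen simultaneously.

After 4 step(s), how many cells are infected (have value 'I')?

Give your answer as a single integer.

Answer: 28

Derivation:
Step 0 (initial): 2 infected
Step 1: +7 new -> 9 infected
Step 2: +9 new -> 18 infected
Step 3: +6 new -> 24 infected
Step 4: +4 new -> 28 infected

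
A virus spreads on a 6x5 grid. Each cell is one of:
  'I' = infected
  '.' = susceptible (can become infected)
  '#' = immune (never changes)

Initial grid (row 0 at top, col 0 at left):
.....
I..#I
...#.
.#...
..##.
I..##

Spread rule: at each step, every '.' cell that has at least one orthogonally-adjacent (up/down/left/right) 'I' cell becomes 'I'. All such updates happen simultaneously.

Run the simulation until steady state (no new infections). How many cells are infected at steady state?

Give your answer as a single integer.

Answer: 23

Derivation:
Step 0 (initial): 3 infected
Step 1: +7 new -> 10 infected
Step 2: +8 new -> 18 infected
Step 3: +4 new -> 22 infected
Step 4: +1 new -> 23 infected
Step 5: +0 new -> 23 infected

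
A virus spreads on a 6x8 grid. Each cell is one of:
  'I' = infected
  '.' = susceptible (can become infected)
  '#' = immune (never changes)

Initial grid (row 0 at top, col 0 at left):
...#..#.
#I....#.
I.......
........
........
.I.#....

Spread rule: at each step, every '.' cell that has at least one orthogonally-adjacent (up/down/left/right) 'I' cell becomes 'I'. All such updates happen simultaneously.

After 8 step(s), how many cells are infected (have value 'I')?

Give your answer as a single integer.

Answer: 42

Derivation:
Step 0 (initial): 3 infected
Step 1: +7 new -> 10 infected
Step 2: +7 new -> 17 infected
Step 3: +4 new -> 21 infected
Step 4: +5 new -> 26 infected
Step 5: +5 new -> 31 infected
Step 6: +4 new -> 35 infected
Step 7: +4 new -> 39 infected
Step 8: +3 new -> 42 infected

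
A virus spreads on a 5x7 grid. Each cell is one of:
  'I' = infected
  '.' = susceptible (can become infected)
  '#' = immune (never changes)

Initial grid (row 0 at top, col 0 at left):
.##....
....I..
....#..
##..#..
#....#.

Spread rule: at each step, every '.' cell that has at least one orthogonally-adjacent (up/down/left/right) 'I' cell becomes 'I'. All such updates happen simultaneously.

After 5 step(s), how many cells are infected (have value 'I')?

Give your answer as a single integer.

Answer: 26

Derivation:
Step 0 (initial): 1 infected
Step 1: +3 new -> 4 infected
Step 2: +6 new -> 10 infected
Step 3: +6 new -> 16 infected
Step 4: +5 new -> 21 infected
Step 5: +5 new -> 26 infected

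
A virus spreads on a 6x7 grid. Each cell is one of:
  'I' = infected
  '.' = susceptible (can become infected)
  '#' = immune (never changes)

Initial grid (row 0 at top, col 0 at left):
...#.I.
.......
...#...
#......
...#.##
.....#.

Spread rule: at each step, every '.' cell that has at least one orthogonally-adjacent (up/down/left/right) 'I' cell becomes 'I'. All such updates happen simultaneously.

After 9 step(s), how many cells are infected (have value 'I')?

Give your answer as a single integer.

Answer: 33

Derivation:
Step 0 (initial): 1 infected
Step 1: +3 new -> 4 infected
Step 2: +3 new -> 7 infected
Step 3: +4 new -> 11 infected
Step 4: +3 new -> 14 infected
Step 5: +5 new -> 19 infected
Step 6: +5 new -> 24 infected
Step 7: +5 new -> 29 infected
Step 8: +2 new -> 31 infected
Step 9: +2 new -> 33 infected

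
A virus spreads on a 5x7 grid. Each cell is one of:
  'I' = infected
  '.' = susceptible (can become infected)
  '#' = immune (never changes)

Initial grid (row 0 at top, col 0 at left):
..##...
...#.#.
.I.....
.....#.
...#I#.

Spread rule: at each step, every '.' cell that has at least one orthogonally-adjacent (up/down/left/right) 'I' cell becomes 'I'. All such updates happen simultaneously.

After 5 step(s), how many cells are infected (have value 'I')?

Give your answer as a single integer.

Answer: 26

Derivation:
Step 0 (initial): 2 infected
Step 1: +5 new -> 7 infected
Step 2: +9 new -> 16 infected
Step 3: +5 new -> 21 infected
Step 4: +2 new -> 23 infected
Step 5: +3 new -> 26 infected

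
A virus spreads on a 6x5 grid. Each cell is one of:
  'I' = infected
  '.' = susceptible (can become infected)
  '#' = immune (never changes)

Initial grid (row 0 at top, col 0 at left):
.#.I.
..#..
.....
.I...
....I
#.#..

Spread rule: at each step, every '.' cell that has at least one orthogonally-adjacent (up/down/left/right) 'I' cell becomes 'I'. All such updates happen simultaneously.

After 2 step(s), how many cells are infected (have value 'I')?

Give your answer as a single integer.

Step 0 (initial): 3 infected
Step 1: +10 new -> 13 infected
Step 2: +11 new -> 24 infected

Answer: 24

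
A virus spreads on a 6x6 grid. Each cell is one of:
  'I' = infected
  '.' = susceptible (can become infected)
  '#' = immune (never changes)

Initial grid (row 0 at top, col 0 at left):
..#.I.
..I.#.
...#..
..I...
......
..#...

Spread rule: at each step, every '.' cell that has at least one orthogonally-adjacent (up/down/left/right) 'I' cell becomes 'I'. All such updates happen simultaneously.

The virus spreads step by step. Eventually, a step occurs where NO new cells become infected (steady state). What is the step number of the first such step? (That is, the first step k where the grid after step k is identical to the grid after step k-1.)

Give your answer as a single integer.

Answer: 6

Derivation:
Step 0 (initial): 3 infected
Step 1: +8 new -> 11 infected
Step 2: +8 new -> 19 infected
Step 3: +9 new -> 28 infected
Step 4: +3 new -> 31 infected
Step 5: +1 new -> 32 infected
Step 6: +0 new -> 32 infected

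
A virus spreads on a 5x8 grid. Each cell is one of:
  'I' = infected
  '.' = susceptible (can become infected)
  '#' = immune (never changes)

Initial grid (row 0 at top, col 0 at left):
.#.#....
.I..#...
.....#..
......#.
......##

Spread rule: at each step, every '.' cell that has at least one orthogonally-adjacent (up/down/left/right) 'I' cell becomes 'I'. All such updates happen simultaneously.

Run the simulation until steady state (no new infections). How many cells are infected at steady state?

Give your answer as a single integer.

Step 0 (initial): 1 infected
Step 1: +3 new -> 4 infected
Step 2: +6 new -> 10 infected
Step 3: +4 new -> 14 infected
Step 4: +4 new -> 18 infected
Step 5: +2 new -> 20 infected
Step 6: +2 new -> 22 infected
Step 7: +1 new -> 23 infected
Step 8: +0 new -> 23 infected

Answer: 23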